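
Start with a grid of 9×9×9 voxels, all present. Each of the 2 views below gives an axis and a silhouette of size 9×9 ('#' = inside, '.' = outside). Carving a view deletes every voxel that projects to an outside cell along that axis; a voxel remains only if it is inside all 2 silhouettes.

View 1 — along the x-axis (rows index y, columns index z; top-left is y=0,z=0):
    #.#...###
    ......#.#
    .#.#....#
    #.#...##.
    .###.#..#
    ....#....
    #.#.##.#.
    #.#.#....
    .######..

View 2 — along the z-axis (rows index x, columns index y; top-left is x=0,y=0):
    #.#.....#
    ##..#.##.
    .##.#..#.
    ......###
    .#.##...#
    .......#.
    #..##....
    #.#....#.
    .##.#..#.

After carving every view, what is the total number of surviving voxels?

start: 9×9×9 = 729 voxels
carve view 1 (along x, YZ-mask fill 34/81): 306 voxels remain
carve view 2 (along z, XY-mask fill 30/81): 119 voxels remain

119 voxels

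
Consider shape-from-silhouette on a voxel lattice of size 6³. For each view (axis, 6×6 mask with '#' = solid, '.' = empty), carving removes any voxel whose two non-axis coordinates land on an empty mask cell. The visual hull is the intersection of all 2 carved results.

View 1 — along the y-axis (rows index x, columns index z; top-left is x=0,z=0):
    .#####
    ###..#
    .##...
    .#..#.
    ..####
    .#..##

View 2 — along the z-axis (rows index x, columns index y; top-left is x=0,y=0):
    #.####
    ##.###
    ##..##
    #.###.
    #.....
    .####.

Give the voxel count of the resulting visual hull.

77 voxels

before carving: 216 voxels (6×6×6)
carve view 1 (along y, XZ-mask fill 20/36): 120 voxels remain
carve view 2 (along z, XY-mask fill 23/36): 77 voxels remain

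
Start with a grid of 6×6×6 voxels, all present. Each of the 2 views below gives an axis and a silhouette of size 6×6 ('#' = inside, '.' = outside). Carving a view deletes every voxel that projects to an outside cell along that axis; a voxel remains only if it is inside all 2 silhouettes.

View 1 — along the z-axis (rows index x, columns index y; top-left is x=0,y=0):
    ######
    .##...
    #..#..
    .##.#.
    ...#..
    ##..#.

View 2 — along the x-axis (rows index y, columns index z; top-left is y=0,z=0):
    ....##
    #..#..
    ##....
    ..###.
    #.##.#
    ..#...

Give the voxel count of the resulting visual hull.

voxel count = 42

initial block: 6^3 = 216
step 1: project along z, AND mask (17/36) → |grid| = 102
step 2: project along x, AND mask (14/36) → |grid| = 42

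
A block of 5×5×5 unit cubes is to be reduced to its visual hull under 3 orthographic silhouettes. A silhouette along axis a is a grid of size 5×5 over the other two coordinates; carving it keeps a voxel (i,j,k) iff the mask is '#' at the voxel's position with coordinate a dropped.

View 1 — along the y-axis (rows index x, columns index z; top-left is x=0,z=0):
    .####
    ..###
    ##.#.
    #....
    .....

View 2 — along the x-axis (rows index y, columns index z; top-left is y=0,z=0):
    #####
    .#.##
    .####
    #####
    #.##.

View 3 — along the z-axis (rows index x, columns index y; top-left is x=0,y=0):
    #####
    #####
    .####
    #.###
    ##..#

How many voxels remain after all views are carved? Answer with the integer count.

|visual hull| = 42

full grid |V| = 125
step 1: project along y, AND mask (11/25) → |grid| = 55
step 2: project along x, AND mask (20/25) → |grid| = 45
step 3: project along z, AND mask (21/25) → |grid| = 42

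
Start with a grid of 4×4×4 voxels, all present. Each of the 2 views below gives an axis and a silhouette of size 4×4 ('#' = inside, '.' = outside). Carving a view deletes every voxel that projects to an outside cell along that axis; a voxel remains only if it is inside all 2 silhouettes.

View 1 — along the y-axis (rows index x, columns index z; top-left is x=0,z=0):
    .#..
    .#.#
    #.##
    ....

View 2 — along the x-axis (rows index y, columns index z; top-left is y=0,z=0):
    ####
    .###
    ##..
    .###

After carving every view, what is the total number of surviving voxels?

before carving: 64 voxels (4×4×4)
V1 y: intersect with XZ mask (6 set) -- 24 left
V2 x: intersect with YZ mask (12 set) -- 19 left

|visual hull| = 19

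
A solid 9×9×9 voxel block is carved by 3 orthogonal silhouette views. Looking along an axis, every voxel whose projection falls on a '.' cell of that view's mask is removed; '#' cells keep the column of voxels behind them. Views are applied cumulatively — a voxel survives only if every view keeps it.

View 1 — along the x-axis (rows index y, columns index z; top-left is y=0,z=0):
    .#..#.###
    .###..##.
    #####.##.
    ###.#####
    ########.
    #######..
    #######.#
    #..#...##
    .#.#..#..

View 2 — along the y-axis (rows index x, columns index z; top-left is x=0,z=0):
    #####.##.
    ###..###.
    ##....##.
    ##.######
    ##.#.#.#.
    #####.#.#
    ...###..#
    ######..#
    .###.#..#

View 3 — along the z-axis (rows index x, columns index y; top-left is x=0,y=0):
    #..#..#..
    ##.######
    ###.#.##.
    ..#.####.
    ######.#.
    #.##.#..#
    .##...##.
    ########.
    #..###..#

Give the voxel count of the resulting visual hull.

voxel count = 212

before carving: 729 voxels (9×9×9)
after view 1 [x-axis, 55 of 81 cells solid] → remaining = 495
after view 2 [y-axis, 53 of 81 cells solid] → remaining = 329
after view 3 [z-axis, 51 of 81 cells solid] → remaining = 212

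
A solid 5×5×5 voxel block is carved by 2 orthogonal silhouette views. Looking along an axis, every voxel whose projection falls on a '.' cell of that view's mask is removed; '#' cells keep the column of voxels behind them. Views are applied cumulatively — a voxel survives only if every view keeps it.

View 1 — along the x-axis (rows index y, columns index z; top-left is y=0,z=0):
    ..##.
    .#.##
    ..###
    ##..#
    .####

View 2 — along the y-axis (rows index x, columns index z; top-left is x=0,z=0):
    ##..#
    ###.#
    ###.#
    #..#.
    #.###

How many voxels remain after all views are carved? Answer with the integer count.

remaining voxels: 47

before carving: 125 voxels (5×5×5)
V1 x: intersect with YZ mask (15 set) -- 75 left
V2 y: intersect with XZ mask (17 set) -- 47 left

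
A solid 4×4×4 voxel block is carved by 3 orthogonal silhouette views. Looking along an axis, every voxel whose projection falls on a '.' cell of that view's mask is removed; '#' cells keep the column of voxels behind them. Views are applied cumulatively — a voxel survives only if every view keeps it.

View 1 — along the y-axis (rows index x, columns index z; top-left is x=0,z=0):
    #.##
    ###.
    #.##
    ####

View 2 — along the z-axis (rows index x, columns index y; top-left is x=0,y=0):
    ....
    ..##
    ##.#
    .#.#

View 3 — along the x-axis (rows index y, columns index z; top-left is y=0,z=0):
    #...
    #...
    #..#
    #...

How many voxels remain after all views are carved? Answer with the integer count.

7 voxels

start: 4×4×4 = 64 voxels
  1. axis=1 (XZ plane), |mask|=13  ⇒  voxels=52
  2. axis=2 (XY plane), |mask|=7  ⇒  voxels=23
  3. axis=0 (YZ plane), |mask|=5  ⇒  voxels=7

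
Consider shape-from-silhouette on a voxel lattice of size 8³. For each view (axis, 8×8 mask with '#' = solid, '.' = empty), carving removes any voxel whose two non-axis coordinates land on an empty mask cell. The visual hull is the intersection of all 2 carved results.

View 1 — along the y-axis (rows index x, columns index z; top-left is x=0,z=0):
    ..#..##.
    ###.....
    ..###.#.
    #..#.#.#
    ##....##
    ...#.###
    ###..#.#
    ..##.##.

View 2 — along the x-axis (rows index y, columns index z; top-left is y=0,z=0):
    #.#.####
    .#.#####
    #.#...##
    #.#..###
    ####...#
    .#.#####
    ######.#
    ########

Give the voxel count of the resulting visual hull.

before carving: 512 voxels (8×8×8)
step 1: project along y, AND mask (31/64) → |grid| = 248
step 2: project along x, AND mask (47/64) → |grid| = 186

|visual hull| = 186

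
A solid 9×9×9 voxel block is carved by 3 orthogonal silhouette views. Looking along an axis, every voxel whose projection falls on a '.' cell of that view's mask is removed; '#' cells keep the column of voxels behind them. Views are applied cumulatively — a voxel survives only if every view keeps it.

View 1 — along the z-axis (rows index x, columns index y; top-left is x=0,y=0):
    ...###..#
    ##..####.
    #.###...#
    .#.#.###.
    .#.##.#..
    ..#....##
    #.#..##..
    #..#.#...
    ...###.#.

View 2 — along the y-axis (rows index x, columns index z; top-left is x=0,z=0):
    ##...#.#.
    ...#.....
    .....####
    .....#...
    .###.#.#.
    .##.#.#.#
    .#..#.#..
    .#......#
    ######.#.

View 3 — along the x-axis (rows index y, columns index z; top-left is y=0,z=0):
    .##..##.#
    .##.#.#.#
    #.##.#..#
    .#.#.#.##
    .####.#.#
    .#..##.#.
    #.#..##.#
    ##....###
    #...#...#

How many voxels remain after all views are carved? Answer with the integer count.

|visual hull| = 66

before carving: 729 voxels (9×9×9)
step 1: project along z, AND mask (38/81) → |grid| = 342
step 2: project along y, AND mask (32/81) → |grid| = 128
step 3: project along x, AND mask (43/81) → |grid| = 66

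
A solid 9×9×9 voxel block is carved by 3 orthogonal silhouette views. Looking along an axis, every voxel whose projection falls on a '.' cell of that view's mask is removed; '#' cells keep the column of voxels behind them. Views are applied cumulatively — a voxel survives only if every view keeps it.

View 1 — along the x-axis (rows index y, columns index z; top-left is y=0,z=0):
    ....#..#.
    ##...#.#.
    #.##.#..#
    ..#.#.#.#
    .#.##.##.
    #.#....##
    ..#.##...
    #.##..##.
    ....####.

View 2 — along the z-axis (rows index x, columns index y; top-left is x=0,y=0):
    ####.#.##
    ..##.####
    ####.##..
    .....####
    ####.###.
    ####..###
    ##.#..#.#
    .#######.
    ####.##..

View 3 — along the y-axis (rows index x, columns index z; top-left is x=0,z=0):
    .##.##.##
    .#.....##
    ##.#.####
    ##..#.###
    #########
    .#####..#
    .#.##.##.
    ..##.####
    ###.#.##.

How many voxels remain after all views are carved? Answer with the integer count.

before carving: 729 voxels (9×9×9)
step 1: project along x, AND mask (36/81) → |grid| = 324
step 2: project along z, AND mask (55/81) → |grid| = 214
step 3: project along y, AND mask (54/81) → |grid| = 140

remaining voxels: 140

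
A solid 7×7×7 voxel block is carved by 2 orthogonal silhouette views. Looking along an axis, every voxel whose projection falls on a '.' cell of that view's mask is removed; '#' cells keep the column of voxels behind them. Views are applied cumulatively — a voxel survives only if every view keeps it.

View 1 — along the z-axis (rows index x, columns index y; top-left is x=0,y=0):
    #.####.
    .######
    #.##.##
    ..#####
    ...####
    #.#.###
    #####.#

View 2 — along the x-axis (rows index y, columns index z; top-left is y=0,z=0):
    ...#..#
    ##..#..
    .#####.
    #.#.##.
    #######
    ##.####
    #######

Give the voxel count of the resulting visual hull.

188 voxels

full grid |V| = 343
[1] z-view keeps 36 columns → grid now 252
[2] x-view keeps 34 columns → grid now 188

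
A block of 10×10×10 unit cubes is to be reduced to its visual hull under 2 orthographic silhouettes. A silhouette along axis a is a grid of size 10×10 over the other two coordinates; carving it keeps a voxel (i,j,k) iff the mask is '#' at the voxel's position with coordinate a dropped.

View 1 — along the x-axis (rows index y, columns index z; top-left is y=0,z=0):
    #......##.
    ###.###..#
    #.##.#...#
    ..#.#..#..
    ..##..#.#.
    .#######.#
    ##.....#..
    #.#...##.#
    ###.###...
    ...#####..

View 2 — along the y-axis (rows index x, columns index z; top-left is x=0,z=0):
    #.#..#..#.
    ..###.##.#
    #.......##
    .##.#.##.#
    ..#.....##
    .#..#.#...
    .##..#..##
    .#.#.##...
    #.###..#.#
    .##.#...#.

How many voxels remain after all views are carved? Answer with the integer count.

start: 10×10×10 = 1000 voxels
after view 1 [x-axis, 49 of 100 cells solid] → remaining = 490
after view 2 [y-axis, 44 of 100 cells solid] → remaining = 215

remaining voxels: 215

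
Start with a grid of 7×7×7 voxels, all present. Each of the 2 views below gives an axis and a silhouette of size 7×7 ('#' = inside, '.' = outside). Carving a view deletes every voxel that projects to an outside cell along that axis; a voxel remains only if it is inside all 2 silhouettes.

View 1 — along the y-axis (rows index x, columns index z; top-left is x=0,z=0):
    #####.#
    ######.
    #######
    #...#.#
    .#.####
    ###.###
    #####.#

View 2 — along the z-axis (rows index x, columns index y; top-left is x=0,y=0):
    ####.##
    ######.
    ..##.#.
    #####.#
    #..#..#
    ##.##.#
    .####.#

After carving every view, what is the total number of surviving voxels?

186 voxels

initial block: 7^3 = 343
[1] y-view keeps 39 columns → grid now 273
[2] z-view keeps 34 columns → grid now 186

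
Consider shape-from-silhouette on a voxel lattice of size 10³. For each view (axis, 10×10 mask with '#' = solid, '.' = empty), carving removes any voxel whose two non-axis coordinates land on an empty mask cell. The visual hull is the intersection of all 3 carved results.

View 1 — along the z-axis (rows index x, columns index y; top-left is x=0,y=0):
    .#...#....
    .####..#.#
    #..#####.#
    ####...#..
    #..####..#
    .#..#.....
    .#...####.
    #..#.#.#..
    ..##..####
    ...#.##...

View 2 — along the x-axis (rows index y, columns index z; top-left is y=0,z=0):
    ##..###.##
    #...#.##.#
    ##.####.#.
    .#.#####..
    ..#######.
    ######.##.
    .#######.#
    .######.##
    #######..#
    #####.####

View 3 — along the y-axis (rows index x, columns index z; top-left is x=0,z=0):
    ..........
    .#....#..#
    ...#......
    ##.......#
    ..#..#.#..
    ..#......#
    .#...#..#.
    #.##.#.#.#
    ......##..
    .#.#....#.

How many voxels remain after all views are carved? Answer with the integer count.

voxel count = 86

full grid |V| = 1000
V1 z: intersect with XY mask (46 set) -- 460 left
V2 x: intersect with YZ mask (73 set) -- 332 left
V3 y: intersect with XZ mask (26 set) -- 86 left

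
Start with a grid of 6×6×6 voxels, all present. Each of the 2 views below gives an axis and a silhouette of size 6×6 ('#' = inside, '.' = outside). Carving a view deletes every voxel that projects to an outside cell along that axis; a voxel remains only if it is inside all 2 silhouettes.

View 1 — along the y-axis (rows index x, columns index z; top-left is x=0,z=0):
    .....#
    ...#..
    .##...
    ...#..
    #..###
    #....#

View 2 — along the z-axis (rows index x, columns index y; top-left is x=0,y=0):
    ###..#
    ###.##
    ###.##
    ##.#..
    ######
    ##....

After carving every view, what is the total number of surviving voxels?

full grid |V| = 216
V1 y: intersect with XZ mask (11 set) -- 66 left
V2 z: intersect with XY mask (25 set) -- 50 left

voxel count = 50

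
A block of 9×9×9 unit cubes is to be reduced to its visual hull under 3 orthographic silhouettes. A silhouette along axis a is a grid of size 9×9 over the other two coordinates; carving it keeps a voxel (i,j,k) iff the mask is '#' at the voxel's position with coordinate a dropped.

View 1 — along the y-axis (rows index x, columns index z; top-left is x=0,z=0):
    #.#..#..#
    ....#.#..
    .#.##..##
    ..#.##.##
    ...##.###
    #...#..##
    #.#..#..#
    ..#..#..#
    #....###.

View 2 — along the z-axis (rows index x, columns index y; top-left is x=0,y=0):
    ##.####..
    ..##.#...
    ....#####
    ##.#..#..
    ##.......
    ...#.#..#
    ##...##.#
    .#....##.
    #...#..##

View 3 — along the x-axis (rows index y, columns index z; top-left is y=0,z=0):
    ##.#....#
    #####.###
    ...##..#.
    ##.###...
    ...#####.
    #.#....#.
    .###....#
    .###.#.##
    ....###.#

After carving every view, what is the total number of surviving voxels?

75 voxels

start: 9×9×9 = 729 voxels
V1 y: intersect with XZ mask (36 set) -- 324 left
V2 z: intersect with XY mask (35 set) -- 142 left
V3 x: intersect with YZ mask (42 set) -- 75 left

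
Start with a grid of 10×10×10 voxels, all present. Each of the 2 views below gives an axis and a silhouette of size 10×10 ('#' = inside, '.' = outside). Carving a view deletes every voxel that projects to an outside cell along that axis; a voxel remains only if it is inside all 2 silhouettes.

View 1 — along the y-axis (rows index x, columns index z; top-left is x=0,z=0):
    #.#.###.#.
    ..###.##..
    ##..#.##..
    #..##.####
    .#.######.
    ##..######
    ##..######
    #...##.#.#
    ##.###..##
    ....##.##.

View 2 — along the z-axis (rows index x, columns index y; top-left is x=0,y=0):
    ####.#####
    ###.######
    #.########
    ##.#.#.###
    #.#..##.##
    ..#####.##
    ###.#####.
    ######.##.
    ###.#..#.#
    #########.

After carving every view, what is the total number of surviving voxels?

|visual hull| = 473

initial block: 10^3 = 1000
after view 1 [y-axis, 62 of 100 cells solid] → remaining = 620
after view 2 [z-axis, 78 of 100 cells solid] → remaining = 473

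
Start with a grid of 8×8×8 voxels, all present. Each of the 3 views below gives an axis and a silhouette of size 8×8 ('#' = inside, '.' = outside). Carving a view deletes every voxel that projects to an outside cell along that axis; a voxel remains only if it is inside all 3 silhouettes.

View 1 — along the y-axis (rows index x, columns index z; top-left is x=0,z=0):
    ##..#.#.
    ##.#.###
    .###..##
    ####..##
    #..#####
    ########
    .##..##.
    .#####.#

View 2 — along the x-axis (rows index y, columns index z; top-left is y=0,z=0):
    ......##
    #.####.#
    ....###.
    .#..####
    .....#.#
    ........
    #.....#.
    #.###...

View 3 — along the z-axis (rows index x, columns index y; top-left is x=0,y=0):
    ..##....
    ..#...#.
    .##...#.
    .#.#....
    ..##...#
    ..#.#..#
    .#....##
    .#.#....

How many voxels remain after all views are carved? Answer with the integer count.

initial block: 8^3 = 512
V1 y: intersect with XZ mask (45 set) -- 360 left
V2 x: intersect with YZ mask (24 set) -- 132 left
V3 z: intersect with XY mask (20 set) -- 53 left

remaining voxels: 53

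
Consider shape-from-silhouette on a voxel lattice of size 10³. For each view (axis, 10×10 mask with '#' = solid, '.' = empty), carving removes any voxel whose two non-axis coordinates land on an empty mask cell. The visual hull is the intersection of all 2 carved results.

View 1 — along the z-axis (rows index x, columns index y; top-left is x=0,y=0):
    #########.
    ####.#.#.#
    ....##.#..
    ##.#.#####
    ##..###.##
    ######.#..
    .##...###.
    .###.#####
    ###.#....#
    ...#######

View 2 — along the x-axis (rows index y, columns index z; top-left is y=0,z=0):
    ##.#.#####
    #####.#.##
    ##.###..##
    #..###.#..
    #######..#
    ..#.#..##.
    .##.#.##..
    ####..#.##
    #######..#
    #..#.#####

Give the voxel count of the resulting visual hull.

remaining voxels: 440

full grid |V| = 1000
step 1: project along z, AND mask (66/100) → |grid| = 660
step 2: project along x, AND mask (67/100) → |grid| = 440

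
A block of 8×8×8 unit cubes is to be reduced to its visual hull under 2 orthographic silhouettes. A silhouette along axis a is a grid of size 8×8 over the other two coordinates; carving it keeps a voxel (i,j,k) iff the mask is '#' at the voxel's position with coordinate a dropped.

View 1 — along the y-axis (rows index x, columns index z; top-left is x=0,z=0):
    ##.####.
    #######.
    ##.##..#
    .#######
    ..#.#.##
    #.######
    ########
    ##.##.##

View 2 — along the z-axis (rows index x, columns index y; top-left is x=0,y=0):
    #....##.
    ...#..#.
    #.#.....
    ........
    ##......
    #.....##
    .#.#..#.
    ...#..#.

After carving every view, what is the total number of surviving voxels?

remaining voxels: 107

before carving: 512 voxels (8×8×8)
[1] y-view keeps 50 columns → grid now 400
[2] z-view keeps 17 columns → grid now 107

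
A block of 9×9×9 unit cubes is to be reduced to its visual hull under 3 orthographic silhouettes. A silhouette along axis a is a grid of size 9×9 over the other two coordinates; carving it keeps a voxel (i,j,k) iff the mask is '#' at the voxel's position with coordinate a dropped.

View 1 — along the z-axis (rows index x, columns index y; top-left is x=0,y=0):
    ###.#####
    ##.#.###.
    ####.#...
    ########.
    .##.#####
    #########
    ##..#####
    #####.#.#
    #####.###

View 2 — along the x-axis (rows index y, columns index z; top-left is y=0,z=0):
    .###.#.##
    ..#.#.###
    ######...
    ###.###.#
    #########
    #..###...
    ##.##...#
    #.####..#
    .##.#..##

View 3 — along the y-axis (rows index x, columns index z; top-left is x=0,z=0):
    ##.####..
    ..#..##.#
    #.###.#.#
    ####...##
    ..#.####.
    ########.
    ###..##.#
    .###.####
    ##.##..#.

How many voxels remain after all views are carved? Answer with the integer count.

initial block: 9^3 = 729
carve view 1 (along z, XY-mask fill 65/81): 585 voxels remain
carve view 2 (along x, YZ-mask fill 53/81): 380 voxels remain
carve view 3 (along y, XZ-mask fill 53/81): 248 voxels remain

remaining voxels: 248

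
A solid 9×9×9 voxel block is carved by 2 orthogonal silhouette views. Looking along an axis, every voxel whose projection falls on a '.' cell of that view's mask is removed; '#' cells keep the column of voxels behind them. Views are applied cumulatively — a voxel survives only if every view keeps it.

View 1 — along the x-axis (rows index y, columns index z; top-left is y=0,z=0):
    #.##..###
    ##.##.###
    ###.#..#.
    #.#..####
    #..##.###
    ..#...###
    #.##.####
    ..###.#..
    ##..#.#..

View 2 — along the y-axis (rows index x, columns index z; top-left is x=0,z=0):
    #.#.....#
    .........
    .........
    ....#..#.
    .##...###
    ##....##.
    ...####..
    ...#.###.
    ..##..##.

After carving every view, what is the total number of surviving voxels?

voxel count = 154

full grid |V| = 729
after view 1 [x-axis, 49 of 81 cells solid] → remaining = 441
after view 2 [y-axis, 26 of 81 cells solid] → remaining = 154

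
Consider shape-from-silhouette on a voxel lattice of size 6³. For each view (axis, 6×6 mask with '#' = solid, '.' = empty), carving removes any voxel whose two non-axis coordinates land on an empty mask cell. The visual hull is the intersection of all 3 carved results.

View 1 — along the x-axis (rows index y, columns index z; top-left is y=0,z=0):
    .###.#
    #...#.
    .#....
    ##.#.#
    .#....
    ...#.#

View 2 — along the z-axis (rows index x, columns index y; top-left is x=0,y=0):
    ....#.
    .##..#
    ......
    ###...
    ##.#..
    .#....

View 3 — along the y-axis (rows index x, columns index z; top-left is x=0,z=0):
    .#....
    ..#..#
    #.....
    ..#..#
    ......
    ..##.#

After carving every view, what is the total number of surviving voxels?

|visual hull| = 4

full grid |V| = 216
carve view 1 (along x, YZ-mask fill 14/36): 84 voxels remain
carve view 2 (along z, XY-mask fill 11/36): 25 voxels remain
carve view 3 (along y, XZ-mask fill 9/36): 4 voxels remain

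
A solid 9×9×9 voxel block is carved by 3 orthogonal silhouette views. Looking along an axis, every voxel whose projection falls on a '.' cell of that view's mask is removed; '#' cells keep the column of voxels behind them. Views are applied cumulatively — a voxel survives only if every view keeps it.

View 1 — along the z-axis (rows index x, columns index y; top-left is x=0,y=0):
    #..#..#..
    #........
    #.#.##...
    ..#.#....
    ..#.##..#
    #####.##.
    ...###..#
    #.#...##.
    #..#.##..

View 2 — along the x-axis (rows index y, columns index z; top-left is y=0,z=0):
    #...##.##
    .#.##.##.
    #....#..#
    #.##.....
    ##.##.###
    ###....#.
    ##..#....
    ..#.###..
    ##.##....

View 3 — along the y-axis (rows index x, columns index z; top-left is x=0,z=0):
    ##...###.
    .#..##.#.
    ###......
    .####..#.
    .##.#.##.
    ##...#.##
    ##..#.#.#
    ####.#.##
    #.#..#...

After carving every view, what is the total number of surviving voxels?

75 voxels

initial block: 9^3 = 729
V1 z: intersect with XY mask (33 set) -- 297 left
V2 x: intersect with YZ mask (38 set) -- 141 left
V3 y: intersect with XZ mask (42 set) -- 75 left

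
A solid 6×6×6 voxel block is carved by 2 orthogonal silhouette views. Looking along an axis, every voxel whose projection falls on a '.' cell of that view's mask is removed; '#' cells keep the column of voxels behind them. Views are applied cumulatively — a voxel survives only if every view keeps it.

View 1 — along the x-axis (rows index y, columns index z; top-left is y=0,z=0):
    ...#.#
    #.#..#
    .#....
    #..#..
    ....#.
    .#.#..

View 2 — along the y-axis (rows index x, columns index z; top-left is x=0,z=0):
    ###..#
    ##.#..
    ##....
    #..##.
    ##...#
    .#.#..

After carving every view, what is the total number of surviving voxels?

remaining voxels: 35

full grid |V| = 216
V1 x: intersect with YZ mask (11 set) -- 66 left
V2 y: intersect with XZ mask (17 set) -- 35 left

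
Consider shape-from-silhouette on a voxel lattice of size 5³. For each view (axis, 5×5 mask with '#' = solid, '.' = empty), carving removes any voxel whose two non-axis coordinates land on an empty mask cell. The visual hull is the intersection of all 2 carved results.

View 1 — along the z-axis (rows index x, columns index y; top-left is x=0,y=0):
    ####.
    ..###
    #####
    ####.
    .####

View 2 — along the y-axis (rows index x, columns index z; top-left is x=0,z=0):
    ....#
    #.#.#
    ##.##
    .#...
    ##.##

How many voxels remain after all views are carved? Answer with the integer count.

before carving: 125 voxels (5×5×5)
V1 z: intersect with XY mask (20 set) -- 100 left
V2 y: intersect with XZ mask (13 set) -- 53 left

remaining voxels: 53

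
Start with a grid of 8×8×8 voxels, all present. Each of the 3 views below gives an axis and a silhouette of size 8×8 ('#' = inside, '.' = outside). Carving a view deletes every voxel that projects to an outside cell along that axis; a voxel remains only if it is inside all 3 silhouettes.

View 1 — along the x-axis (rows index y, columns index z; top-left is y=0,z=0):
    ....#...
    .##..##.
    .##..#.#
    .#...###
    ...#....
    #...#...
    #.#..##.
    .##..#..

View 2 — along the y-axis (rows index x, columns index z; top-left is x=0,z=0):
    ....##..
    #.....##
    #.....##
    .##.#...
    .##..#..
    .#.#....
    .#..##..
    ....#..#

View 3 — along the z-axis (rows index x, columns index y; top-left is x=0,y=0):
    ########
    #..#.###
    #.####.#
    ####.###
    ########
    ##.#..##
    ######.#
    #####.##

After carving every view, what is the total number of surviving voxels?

initial block: 8^3 = 512
after view 1 [x-axis, 23 of 64 cells solid] → remaining = 184
after view 2 [y-axis, 21 of 64 cells solid] → remaining = 64
after view 3 [z-axis, 53 of 64 cells solid] → remaining = 55

remaining voxels: 55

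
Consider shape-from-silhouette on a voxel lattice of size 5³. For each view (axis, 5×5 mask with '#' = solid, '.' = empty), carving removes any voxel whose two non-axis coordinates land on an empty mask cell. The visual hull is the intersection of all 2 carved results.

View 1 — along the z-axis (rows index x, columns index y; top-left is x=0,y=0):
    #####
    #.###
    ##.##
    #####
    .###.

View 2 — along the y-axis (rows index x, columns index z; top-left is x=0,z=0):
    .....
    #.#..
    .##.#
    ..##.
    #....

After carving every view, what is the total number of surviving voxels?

full grid |V| = 125
V1 z: intersect with XY mask (21 set) -- 105 left
V2 y: intersect with XZ mask (8 set) -- 33 left

33 voxels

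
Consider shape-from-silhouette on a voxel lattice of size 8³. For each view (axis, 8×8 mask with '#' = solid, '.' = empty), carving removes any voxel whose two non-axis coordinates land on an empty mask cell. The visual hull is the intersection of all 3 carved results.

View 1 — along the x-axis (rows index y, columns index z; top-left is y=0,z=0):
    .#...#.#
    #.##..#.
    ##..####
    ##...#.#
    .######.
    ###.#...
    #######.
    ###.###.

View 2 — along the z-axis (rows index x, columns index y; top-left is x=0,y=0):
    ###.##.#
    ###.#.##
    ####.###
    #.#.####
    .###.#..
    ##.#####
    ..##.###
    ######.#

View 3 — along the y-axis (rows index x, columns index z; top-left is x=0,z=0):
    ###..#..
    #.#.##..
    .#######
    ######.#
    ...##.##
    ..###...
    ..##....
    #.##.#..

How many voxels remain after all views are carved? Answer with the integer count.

voxel count = 129

full grid |V| = 512
  1. axis=0 (YZ plane), |mask|=40  ⇒  voxels=320
  2. axis=2 (XY plane), |mask|=48  ⇒  voxels=239
  3. axis=1 (XZ plane), |mask|=35  ⇒  voxels=129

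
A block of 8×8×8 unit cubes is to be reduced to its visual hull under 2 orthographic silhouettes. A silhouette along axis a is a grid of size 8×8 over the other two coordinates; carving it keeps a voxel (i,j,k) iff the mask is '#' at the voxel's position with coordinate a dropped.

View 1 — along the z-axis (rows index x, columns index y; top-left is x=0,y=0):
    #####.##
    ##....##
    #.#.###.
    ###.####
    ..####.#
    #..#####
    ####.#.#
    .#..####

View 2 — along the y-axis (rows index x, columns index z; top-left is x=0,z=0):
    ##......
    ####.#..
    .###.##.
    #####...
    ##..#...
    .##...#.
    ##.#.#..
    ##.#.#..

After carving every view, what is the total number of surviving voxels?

remaining voxels: 171

initial block: 8^3 = 512
carve view 1 (along z, XY-mask fill 45/64): 360 voxels remain
carve view 2 (along y, XZ-mask fill 31/64): 171 voxels remain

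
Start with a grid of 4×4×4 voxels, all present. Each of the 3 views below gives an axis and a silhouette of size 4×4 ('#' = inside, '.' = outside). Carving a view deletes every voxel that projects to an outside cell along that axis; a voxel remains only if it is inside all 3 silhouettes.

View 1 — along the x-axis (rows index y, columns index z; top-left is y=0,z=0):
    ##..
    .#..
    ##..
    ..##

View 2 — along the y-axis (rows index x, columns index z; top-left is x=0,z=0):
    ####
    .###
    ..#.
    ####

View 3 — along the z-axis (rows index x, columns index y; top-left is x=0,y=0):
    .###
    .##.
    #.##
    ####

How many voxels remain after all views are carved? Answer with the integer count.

voxel count = 15

initial block: 4^3 = 64
carve view 1 (along x, YZ-mask fill 7/16): 28 voxels remain
carve view 2 (along y, XZ-mask fill 12/16): 20 voxels remain
carve view 3 (along z, XY-mask fill 12/16): 15 voxels remain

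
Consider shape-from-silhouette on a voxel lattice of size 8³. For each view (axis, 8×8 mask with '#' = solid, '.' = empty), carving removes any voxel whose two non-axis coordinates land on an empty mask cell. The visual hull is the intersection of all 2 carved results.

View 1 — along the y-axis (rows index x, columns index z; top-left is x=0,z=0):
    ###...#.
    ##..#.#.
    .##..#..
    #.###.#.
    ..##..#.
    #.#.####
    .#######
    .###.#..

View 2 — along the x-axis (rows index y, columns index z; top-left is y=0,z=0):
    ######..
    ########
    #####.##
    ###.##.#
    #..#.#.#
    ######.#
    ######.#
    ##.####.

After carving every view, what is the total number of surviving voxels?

voxel count = 223

start: 8×8×8 = 512 voxels
carve view 1 (along y, XZ-mask fill 36/64): 288 voxels remain
carve view 2 (along x, YZ-mask fill 51/64): 223 voxels remain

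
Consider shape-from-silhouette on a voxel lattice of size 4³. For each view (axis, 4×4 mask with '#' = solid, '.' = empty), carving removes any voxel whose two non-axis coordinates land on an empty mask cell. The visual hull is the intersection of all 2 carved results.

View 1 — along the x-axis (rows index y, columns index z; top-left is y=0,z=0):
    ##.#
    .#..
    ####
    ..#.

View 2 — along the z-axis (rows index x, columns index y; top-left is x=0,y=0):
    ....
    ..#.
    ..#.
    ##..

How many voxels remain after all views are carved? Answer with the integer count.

start: 4×4×4 = 64 voxels
carve view 1 (along x, YZ-mask fill 9/16): 36 voxels remain
carve view 2 (along z, XY-mask fill 4/16): 12 voxels remain

|visual hull| = 12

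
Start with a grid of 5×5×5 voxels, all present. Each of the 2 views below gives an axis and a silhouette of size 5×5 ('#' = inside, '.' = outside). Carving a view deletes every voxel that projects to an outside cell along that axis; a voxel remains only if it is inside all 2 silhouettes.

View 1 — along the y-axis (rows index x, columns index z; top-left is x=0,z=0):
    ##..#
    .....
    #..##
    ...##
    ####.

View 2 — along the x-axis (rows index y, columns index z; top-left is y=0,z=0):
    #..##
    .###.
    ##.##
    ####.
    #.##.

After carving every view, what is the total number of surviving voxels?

before carving: 125 voxels (5×5×5)
V1 y: intersect with XZ mask (12 set) -- 60 left
V2 x: intersect with YZ mask (17 set) -- 42 left

42 voxels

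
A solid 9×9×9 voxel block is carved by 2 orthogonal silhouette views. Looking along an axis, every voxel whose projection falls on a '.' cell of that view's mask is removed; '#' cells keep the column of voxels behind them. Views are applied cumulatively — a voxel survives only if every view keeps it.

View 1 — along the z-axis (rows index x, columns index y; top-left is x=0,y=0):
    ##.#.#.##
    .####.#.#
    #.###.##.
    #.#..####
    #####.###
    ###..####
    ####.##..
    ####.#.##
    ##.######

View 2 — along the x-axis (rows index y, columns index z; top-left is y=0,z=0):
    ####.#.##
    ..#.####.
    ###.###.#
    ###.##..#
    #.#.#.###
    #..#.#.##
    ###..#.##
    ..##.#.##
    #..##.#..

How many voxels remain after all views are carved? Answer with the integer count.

341 voxels

start: 9×9×9 = 729 voxels
[1] z-view keeps 60 columns → grid now 540
[2] x-view keeps 51 columns → grid now 341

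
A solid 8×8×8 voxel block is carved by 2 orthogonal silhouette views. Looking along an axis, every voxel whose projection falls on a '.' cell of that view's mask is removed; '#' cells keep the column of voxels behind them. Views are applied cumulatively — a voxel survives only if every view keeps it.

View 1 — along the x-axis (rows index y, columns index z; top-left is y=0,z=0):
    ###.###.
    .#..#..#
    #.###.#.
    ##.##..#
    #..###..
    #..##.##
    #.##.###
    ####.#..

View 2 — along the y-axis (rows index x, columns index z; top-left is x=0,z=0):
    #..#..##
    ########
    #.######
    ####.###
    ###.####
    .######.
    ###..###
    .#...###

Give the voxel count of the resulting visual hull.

before carving: 512 voxels (8×8×8)
carve view 1 (along x, YZ-mask fill 39/64): 312 voxels remain
carve view 2 (along y, XZ-mask fill 49/64): 232 voxels remain

voxel count = 232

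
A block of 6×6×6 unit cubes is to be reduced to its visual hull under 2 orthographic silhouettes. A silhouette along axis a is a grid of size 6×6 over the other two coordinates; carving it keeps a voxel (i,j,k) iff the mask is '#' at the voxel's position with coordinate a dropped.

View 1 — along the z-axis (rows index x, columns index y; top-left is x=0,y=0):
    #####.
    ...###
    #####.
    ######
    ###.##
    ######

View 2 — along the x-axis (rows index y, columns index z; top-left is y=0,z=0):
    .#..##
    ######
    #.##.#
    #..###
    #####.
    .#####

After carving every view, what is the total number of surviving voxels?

initial block: 6^3 = 216
carve view 1 (along z, XY-mask fill 30/36): 180 voxels remain
carve view 2 (along x, YZ-mask fill 27/36): 135 voxels remain

|visual hull| = 135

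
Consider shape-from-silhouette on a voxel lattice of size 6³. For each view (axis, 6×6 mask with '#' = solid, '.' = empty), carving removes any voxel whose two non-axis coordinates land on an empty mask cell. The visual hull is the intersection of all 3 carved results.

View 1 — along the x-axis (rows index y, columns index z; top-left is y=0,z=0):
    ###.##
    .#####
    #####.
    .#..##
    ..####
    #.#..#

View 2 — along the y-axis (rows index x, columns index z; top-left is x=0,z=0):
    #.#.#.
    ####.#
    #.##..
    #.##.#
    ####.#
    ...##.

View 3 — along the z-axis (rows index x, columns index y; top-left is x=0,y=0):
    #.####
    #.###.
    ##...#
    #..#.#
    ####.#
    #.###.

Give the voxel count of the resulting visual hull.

full grid |V| = 216
V1 x: intersect with YZ mask (25 set) -- 150 left
V2 y: intersect with XZ mask (22 set) -- 88 left
V3 z: intersect with XY mask (24 set) -- 60 left

60 voxels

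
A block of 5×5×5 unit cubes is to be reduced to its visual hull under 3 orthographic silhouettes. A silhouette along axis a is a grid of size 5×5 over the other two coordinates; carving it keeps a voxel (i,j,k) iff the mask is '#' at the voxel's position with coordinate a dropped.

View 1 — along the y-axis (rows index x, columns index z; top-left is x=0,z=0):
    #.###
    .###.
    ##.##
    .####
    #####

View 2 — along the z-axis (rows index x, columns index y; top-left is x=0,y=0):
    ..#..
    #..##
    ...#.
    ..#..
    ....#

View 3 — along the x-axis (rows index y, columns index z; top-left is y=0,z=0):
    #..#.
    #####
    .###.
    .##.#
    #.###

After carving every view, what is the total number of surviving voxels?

remaining voxels: 16

initial block: 5^3 = 125
  1. axis=1 (XZ plane), |mask|=20  ⇒  voxels=100
  2. axis=2 (XY plane), |mask|=7  ⇒  voxels=26
  3. axis=0 (YZ plane), |mask|=17  ⇒  voxels=16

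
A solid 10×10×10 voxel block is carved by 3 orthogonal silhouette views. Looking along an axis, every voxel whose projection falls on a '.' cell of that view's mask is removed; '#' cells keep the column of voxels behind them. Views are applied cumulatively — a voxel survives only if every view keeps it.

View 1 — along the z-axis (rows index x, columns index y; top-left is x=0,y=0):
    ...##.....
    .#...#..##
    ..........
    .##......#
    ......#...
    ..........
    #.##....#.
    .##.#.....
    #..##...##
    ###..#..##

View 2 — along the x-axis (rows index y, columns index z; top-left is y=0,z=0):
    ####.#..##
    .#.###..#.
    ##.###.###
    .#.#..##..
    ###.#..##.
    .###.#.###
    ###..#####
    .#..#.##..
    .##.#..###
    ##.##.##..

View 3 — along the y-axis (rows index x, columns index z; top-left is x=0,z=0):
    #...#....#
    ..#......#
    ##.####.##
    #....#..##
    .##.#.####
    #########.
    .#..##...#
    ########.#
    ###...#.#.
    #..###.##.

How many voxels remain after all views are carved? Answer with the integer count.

87 voxels

full grid |V| = 1000
[1] z-view keeps 28 columns → grid now 280
[2] x-view keeps 61 columns → grid now 173
[3] y-view keeps 57 columns → grid now 87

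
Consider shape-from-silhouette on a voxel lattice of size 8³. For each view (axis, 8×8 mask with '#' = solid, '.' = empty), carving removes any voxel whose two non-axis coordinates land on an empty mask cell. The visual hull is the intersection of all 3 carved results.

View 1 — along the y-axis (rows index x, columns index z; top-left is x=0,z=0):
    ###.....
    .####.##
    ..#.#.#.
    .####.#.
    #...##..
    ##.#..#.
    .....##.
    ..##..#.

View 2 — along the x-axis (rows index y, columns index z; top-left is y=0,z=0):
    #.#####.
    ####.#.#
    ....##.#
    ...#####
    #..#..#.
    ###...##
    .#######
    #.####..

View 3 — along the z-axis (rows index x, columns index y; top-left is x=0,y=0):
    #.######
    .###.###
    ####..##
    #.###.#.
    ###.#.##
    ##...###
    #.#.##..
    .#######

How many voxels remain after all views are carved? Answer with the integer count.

initial block: 8^3 = 512
carve view 1 (along y, XZ-mask fill 29/64): 232 voxels remain
carve view 2 (along x, YZ-mask fill 40/64): 143 voxels remain
carve view 3 (along z, XY-mask fill 46/64): 105 voxels remain

voxel count = 105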